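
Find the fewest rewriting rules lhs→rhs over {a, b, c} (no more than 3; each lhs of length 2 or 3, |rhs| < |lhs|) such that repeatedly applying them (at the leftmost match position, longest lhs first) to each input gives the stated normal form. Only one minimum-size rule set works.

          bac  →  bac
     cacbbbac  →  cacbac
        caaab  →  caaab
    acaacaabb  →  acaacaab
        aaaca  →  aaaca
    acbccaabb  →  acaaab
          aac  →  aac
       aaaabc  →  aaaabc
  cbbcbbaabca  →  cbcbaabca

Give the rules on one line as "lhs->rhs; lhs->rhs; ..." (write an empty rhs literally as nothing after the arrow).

  | bac
  | cacbbbac => cacbbac => cacbac
  | caaab
  | acaacaabb => acaacaab

bb->b; bcc->a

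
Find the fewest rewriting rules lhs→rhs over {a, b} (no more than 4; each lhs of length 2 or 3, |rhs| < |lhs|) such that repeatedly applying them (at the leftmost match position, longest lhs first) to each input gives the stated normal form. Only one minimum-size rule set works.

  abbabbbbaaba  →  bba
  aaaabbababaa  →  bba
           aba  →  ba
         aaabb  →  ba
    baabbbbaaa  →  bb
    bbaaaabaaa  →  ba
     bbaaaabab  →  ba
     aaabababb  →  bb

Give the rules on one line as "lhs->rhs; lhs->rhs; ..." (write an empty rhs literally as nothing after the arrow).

aa->b; ab->b; bbb->ba

  | abbabbbbaaba => bbabbbbaaba => bbbbbbaaba => babbbaaba => bbbbaaba => babaaba => bbaaba => bbbba => baba => bba
  | aaaabbababaa => baabbababaa => bbbbababaa => babababaa => bbababaa => bbbabaa => baabaa => bbbaa => baaa => bba
  | aba => ba
  | aaabb => babb => bbb => ba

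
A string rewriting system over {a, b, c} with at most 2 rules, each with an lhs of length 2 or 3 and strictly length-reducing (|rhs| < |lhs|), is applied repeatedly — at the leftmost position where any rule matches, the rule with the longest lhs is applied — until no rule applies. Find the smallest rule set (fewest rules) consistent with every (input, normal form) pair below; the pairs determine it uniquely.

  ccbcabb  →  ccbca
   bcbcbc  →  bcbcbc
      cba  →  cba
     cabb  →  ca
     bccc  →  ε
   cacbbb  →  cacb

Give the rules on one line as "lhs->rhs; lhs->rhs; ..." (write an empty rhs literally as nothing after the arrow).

bb->; ccc->b

  | ccbcabb => ccbca
  | bcbcbc
  | cba
  | cabb => ca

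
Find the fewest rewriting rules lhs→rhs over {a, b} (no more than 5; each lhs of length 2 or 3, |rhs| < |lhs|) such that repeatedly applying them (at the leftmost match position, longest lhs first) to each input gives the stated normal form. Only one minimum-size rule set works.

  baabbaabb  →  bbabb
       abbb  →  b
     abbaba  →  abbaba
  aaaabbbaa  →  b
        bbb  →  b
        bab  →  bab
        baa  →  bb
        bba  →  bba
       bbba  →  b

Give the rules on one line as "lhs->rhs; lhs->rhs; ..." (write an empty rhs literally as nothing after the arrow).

  | baabbaabb => baabaabb => baaaabb => bbabb
  | abbb => aaa => b
  | abbaba
  | aaaabbbaa => babbbaa => baaaaa => bbaa => bbb => aa => b

aa->b; aaa->b; aab->aa; bbb->aa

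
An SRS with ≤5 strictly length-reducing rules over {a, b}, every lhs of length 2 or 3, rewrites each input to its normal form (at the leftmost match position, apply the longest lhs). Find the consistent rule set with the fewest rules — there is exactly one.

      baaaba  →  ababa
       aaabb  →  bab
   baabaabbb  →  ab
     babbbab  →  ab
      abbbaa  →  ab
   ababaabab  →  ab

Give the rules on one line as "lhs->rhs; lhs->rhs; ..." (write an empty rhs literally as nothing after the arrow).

  | baaaba => ababa
  | aaabb => babb => bab
  | baabaabbb => abbaabbb => aababbb => bbabbb => abbbb => abbb => abb => ab
  | babbbab => babbab => baabb => abbb => abb => ab

aa->b; baa->ab; bb->b; bba->ab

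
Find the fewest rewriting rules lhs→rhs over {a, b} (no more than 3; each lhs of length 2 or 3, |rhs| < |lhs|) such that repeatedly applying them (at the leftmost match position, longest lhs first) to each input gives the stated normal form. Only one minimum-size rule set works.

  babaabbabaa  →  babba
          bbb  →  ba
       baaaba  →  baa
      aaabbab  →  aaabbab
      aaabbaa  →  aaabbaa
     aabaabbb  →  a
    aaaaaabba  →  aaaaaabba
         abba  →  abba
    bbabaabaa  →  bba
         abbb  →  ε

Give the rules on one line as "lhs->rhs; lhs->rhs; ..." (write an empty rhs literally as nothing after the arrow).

  | babaabbabaa => babbabaa => babba
  | bbb => ba
  | baaaba => baa
  | aaabbab

aba->; bbb->ba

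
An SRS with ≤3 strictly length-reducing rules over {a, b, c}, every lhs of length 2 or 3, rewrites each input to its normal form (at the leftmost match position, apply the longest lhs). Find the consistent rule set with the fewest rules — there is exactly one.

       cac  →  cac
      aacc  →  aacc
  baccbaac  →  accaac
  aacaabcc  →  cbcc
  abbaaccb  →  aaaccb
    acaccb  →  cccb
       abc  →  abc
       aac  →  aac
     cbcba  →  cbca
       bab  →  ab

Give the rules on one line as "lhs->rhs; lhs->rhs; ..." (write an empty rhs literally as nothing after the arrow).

aca->c; ba->a

  | cac
  | aacc
  | baccbaac => accbaac => accaac
  | aacaabcc => acabcc => cbcc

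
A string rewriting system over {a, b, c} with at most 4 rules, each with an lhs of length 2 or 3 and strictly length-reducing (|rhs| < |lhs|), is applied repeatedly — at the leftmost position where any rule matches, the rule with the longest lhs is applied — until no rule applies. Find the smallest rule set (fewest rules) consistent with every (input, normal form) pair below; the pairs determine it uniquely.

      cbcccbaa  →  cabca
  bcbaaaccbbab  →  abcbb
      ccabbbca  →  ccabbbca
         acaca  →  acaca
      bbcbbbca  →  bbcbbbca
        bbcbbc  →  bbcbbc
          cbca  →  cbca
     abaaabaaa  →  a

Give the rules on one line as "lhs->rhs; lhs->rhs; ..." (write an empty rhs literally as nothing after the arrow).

aa->; ba->; bcc->ab

  | cbcccbaa => cabcbaa => cabca
  | bcbaaaccbbab => bcaaccbbab => bcccbbab => abcbbab => abcbb
  | ccabbbca
  | acaca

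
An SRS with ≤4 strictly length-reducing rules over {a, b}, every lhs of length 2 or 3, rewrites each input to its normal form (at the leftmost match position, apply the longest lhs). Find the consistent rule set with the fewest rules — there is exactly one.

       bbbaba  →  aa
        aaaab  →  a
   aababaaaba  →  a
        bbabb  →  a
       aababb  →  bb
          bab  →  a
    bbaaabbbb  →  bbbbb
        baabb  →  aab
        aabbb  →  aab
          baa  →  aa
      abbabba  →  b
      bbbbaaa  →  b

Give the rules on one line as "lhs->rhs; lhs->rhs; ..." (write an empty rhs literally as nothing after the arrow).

  | bbbaba => bbaa => baa => aa
  | aaaab => bab => a
  | aababaaaba => aaaaaaba => baaaba => aaaba => bba => ba => a
  | bbabb => bab => a

aaa->b; abb->ab; ba->a; bab->a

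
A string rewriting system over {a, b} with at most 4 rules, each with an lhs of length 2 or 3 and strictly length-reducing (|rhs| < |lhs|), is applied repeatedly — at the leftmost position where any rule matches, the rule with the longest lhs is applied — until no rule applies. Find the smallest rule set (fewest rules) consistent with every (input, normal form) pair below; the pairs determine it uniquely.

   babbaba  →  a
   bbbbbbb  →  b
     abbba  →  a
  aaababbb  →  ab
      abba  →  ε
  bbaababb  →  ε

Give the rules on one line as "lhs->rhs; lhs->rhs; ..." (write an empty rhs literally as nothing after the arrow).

  | babbaba => bbaba => aba => a
  | bbbbbbb => bbbbb => bbb => b
  | abbba => aba => a
  | aaababbb => ababbb => abbb => ab

aa->; ba->; bb->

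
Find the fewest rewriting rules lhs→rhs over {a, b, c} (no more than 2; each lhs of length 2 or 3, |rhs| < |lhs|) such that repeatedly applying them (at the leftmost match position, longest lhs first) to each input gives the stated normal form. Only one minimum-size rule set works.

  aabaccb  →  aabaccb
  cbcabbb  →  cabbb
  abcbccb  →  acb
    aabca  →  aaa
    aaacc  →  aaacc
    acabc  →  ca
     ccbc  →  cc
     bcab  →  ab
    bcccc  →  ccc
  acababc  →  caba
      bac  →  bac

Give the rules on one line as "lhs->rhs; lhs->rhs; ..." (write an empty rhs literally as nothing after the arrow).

aca->ca; bc->

  | aabaccb
  | cbcabbb => cabbb
  | abcbccb => abccb => acb
  | aabca => aaa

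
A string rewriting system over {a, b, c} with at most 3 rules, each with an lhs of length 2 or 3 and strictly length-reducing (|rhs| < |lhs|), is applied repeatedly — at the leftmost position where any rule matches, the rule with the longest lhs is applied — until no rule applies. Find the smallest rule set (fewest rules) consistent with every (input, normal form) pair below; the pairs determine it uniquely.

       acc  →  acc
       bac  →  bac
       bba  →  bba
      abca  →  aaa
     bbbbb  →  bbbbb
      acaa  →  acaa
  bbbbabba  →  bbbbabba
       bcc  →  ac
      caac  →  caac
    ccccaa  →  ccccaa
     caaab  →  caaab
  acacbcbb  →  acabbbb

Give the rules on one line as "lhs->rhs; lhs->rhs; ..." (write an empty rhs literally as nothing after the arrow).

bc->a; cbc->bb

  | acc
  | bac
  | bba
  | abca => aaa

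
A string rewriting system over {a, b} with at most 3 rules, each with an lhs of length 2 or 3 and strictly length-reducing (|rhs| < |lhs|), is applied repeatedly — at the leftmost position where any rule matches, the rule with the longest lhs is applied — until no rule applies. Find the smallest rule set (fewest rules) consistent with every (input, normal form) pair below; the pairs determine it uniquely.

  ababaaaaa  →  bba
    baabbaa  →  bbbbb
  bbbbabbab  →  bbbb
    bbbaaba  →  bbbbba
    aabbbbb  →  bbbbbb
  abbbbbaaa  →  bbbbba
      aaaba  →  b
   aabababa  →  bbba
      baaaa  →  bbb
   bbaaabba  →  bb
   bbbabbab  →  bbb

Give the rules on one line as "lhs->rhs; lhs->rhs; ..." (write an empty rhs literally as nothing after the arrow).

  | ababaaaaa => abaaaaa => aaaaa => baaa => bba
  | baabbaa => bbbbaa => bbbbb
  | bbbbabbab => bbbabab => bbaab => bbbb
  | bbbaaba => bbbbba

aa->b; ab->; bab->a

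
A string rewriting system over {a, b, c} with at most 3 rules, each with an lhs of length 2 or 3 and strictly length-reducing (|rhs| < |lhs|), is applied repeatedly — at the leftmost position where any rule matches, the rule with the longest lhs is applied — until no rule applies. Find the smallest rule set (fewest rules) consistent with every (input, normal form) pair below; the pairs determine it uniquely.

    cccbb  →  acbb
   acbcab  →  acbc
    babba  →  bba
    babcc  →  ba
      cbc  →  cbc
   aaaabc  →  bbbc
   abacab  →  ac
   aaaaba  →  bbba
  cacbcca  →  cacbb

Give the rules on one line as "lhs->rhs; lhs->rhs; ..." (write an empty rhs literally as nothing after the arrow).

aa->b; ab->; cc->a

  | cccbb => acbb
  | acbcab => acbc
  | babba => bba
  | babcc => bcc => ba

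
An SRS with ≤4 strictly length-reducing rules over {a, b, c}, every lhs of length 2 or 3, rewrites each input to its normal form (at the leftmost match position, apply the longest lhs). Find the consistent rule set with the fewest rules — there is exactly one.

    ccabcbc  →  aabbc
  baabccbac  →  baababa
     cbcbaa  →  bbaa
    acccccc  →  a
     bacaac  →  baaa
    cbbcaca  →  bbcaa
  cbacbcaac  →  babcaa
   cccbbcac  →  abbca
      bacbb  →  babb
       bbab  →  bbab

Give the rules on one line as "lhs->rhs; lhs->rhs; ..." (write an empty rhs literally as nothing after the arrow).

  | ccabcbc => aabcbc => aabbc
  | baabccbac => baababac => baababa
  | cbcbaa => bcbaa => bbaa
  | acccccc => accccc => acccc => accc => acc => ac => a

ac->a; cb->b; cc->a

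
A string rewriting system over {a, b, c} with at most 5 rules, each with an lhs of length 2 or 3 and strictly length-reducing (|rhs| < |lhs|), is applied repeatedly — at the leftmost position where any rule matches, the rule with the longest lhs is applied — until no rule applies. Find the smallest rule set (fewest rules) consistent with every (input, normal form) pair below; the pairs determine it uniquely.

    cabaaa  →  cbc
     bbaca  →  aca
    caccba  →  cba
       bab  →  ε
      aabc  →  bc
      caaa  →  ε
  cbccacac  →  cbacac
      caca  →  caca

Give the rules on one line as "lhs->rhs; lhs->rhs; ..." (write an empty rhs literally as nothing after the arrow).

  | cabaaa => cbaaa => cbc
  | bbaca => aca
  | caccba => caba => cba
  | bab => bb => ε

aaa->c; ab->b; bb->; cc->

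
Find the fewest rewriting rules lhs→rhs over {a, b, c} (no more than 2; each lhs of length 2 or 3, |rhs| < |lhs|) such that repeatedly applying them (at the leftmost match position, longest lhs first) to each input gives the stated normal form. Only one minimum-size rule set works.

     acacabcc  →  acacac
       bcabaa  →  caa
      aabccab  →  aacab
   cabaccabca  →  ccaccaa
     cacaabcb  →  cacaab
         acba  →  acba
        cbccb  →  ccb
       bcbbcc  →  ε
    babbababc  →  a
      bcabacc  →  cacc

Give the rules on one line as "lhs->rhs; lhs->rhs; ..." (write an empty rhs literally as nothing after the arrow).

  | acacabcc => acacac
  | bcabaa => abaa => caa
  | aabccab => aacab
  | cabaccabca => ccaccabca => ccaccaa

aba->ca; bc->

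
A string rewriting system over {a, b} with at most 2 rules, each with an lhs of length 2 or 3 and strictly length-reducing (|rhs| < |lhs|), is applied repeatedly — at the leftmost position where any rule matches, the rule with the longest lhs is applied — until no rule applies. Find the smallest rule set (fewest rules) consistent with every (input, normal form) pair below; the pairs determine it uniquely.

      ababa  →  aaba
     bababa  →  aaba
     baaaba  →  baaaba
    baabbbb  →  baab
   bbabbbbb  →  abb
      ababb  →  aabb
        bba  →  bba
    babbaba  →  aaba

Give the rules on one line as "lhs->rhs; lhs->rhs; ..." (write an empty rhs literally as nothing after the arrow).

bab->ab; bbb->

  | ababa => aaba
  | bababa => ababa => aaba
  | baaaba
  | baabbbb => baab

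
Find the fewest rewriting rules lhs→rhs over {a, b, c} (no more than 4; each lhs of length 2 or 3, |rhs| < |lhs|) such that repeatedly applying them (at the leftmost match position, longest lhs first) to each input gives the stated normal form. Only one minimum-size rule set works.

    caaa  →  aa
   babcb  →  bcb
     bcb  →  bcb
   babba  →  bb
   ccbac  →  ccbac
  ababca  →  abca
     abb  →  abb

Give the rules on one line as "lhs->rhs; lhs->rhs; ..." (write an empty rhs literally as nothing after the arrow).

bab->b; bba->bb; caa->a

  | caaa => aa
  | babcb => bcb
  | bcb
  | babba => bba => bb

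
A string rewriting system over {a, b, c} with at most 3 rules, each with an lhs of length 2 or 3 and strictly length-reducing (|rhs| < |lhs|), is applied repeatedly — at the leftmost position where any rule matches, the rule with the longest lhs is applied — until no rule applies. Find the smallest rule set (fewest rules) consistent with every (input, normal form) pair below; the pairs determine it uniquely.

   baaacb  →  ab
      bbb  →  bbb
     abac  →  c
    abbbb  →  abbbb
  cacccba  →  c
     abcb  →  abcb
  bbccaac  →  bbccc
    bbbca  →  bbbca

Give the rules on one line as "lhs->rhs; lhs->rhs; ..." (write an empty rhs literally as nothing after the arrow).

aa->; ac->a; ba->a

  | baaacb => aaacb => acb => ab
  | bbb
  | abac => aac => c
  | abbbb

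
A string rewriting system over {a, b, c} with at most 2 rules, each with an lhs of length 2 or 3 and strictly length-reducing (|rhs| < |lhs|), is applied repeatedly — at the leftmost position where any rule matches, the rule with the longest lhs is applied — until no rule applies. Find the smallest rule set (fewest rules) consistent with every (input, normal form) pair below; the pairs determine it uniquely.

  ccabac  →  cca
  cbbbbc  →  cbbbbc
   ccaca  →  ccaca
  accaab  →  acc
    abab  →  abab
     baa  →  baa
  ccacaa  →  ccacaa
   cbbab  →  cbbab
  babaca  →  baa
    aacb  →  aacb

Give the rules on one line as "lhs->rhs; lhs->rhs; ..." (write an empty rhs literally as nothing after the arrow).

aab->; bac->

  | ccabac => cca
  | cbbbbc
  | ccaca
  | accaab => acc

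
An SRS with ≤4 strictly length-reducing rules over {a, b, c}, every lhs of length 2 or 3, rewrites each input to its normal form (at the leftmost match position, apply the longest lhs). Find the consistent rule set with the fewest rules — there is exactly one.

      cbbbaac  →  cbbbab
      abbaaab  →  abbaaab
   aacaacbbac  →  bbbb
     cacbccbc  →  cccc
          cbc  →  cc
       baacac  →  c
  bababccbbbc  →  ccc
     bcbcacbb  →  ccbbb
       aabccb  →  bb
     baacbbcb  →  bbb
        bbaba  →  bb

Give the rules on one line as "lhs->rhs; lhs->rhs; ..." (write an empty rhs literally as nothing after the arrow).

aba->; ac->b; bc->c

  | cbbbaac => cbbbab
  | abbaaab
  | aacaacbbac => abaacbbac => acbbac => bbbac => bbbb
  | cacbccbc => cbbccbc => cbccbc => cccbc => cccc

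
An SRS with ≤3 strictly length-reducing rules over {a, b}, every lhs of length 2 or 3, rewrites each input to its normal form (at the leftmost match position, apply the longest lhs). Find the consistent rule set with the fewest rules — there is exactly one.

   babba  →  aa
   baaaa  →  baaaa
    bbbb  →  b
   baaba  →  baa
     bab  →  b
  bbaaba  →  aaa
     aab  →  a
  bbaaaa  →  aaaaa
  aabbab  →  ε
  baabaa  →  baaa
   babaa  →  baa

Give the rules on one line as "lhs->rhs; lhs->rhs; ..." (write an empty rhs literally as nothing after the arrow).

  | babba => bba => aa
  | baaaa
  | bbbb => abb => b
  | baaba => baa

ab->; bb->a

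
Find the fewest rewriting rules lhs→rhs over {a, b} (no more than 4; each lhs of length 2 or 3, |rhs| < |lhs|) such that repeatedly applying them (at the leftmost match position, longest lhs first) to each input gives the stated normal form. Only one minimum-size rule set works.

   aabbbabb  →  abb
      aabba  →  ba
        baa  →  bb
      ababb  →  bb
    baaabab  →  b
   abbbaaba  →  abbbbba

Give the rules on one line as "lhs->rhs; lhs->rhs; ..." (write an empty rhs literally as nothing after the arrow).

  | aabbbabb => bbabb => babb => abb
  | aabba => ba
  | baa => bb
  | ababb => bb

aab->; aba->; baa->bb; bab->ab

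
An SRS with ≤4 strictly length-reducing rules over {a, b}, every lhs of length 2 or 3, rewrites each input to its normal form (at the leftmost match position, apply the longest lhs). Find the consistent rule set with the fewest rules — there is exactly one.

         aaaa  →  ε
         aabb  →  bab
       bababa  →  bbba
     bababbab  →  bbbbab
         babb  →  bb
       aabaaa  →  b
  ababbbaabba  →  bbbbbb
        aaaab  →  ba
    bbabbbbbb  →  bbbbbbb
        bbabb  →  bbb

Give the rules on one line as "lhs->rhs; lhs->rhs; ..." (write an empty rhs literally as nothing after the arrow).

  | aaaa => aa => ε
  | aabb => bab
  | bababa => bbba
  | bababbab => bbbbab

aa->; aab->ba; aba->b; abb->b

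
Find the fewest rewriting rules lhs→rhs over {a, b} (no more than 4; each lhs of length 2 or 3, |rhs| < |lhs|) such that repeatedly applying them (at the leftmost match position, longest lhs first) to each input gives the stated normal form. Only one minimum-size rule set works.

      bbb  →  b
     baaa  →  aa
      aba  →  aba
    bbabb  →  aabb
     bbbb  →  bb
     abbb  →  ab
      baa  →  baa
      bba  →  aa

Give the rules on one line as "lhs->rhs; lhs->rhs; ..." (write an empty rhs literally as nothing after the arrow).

  | bbb => b
  | baaa => bba => aa
  | aba
  | bbabb => aabb

aaa->ba; bba->aa; bbb->b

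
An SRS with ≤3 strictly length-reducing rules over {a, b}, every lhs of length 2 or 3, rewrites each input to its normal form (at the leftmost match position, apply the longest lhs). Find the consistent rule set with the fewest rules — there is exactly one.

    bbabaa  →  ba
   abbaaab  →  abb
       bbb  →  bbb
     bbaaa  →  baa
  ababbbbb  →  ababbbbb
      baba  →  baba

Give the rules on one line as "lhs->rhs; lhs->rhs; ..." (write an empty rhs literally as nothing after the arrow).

aab->b; bba->b

  | bbabaa => bbaa => ba
  | abbaaab => abaab => abb
  | bbb
  | bbaaa => baa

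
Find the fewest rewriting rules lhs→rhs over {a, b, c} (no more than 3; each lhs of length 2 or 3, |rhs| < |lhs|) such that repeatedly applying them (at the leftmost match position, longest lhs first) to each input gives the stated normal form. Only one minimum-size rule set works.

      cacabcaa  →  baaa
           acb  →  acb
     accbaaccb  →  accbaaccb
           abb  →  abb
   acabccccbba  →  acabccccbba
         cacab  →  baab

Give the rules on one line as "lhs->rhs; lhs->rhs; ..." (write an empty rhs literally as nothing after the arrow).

bca->; cac->ba

  | cacabcaa => baabcaa => baaa
  | acb
  | accbaaccb
  | abb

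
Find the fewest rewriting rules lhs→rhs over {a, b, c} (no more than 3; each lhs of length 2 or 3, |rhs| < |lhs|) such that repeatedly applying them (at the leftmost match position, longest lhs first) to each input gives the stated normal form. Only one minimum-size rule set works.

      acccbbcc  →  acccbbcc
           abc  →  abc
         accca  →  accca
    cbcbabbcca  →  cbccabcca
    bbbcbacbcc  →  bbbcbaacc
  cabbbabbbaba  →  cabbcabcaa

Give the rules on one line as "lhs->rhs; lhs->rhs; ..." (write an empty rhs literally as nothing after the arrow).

acb->aa; bab->ca

  | acccbbcc
  | abc
  | accca
  | cbcbabbcca => cbccabcca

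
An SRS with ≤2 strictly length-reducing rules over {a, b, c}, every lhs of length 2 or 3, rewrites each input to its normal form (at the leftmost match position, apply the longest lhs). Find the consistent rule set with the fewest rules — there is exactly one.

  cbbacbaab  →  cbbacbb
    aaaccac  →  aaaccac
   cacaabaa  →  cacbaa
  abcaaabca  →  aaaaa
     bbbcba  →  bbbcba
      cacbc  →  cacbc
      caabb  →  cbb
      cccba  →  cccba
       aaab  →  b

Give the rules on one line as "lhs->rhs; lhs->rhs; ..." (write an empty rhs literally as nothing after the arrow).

  | cbbacbaab => cbbacbab => cbbacbb
  | aaaccac
  | cacaabaa => cacabaa => cacbaa
  | abcaaabca => aaaabca => aaaaa

ab->b; abc->a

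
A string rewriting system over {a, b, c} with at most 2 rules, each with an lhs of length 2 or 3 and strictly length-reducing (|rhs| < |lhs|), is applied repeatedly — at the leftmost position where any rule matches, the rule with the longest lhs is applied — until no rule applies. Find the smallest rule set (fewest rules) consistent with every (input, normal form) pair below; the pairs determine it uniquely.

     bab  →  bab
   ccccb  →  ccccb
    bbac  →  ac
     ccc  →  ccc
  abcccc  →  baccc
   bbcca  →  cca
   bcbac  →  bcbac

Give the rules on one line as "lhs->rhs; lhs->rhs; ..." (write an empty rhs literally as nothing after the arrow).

  | bab
  | ccccb
  | bbac => ac
  | ccc

abc->ba; bb->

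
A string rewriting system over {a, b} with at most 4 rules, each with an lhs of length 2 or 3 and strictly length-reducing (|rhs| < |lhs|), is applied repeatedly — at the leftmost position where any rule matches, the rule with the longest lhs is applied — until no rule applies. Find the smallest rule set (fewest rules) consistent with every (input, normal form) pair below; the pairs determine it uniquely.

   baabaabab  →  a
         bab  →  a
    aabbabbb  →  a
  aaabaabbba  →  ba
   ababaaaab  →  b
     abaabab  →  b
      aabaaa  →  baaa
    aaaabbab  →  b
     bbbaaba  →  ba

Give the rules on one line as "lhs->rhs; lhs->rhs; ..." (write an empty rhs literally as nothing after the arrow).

ab->b; bb->a; bbb->a

  | baabaabab => babaabab => bbaabab => aaabab => aabab => abab => bab => bb => a
  | bab => bb => a
  | aabbabbb => abbabbb => bbabbb => aabbb => abbb => bbb => a
  | aaabaabbba => aabaabbba => abaabbba => baabbba => babbba => bbbba => aba => ba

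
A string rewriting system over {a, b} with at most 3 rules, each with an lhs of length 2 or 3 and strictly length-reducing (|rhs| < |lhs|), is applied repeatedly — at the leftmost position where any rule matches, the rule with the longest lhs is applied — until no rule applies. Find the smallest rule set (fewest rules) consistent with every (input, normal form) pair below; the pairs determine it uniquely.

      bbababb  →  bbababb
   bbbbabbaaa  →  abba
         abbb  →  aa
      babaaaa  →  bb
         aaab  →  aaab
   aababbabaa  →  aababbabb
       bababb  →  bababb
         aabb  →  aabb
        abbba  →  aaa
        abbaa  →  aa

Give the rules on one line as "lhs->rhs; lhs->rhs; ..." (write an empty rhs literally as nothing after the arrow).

baa->bb; bbb->a

  | bbababb
  | bbbbabbaaa => ababbaaa => ababbba => abaaa => abba
  | abbb => aa
  | babaaaa => babbaa => babbb => baa => bb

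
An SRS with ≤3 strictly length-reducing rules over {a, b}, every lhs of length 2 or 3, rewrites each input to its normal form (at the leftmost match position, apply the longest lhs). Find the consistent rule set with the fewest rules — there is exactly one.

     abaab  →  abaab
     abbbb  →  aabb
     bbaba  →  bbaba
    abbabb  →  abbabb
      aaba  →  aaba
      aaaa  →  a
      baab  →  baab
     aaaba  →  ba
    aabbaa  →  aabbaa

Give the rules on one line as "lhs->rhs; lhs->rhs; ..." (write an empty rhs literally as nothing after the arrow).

aaa->; bbb->ab

  | abaab
  | abbbb => aabb
  | bbaba
  | abbabb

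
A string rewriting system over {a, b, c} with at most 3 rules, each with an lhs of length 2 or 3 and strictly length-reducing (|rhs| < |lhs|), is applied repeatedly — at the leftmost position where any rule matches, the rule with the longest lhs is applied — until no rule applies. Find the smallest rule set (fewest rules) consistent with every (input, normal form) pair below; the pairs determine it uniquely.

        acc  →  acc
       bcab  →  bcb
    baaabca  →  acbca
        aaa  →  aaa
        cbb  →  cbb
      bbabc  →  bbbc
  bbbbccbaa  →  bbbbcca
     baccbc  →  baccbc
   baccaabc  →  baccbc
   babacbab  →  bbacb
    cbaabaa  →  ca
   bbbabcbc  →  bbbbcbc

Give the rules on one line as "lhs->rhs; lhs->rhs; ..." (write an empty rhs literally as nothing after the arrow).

ab->b; baa->ac; cba->c

  | acc
  | bcab => bcb
  | baaabca => acabca => acbca
  | aaa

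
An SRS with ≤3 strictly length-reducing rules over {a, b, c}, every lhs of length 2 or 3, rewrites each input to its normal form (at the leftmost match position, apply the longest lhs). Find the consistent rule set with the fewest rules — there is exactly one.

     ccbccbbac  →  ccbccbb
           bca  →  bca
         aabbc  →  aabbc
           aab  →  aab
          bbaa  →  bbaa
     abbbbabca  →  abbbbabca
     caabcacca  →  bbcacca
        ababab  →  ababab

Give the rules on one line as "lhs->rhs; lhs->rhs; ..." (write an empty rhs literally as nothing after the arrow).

bac->b; caa->b

  | ccbccbbac => ccbccbb
  | bca
  | aabbc
  | aab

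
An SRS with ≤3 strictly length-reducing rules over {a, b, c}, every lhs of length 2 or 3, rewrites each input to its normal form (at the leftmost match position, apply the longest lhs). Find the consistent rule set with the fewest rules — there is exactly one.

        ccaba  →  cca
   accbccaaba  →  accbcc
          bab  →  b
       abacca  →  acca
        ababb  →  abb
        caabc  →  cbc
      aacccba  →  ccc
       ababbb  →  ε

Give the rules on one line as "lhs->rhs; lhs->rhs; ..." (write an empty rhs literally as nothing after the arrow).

  | ccaba => cca
  | accbccaaba => accbccba => accbcc
  | bab => b
  | abacca => acca

aa->; ba->; bbb->a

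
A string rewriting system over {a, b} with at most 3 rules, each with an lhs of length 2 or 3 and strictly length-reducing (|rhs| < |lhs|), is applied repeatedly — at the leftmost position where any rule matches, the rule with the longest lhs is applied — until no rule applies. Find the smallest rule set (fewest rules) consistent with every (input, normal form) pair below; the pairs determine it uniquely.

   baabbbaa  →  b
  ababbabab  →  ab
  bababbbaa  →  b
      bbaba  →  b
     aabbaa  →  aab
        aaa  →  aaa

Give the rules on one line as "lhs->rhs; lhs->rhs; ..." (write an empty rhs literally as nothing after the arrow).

ba->b; bb->b

  | baabbbaa => babbbaa => bbbbaa => bbbaa => bbaa => baa => ba => b
  | ababbabab => abbbabab => abbabab => ababab => abbab => abab => abb => ab
  | bababbbaa => bbabbbaa => babbbaa => bbbbaa => bbbaa => bbaa => baa => ba => b
  | bbaba => baba => bba => ba => b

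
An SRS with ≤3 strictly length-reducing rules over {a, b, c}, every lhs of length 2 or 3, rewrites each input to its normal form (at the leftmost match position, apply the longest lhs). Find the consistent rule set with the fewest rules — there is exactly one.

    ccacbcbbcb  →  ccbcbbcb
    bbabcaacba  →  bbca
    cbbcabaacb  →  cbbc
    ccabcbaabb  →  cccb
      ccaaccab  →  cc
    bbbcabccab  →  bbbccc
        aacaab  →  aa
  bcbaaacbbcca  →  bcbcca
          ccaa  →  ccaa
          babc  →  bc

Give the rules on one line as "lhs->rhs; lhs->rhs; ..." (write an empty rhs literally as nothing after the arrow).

ab->; ac->

  | ccacbcbbcb => ccbcbbcb
  | bbabcaacba => bbcaacba => bbcaba => bbca
  | cbbcabaacb => cbbcaacb => cbbcab => cbbc
  | ccabcbaabb => cccbaabb => cccbab => cccb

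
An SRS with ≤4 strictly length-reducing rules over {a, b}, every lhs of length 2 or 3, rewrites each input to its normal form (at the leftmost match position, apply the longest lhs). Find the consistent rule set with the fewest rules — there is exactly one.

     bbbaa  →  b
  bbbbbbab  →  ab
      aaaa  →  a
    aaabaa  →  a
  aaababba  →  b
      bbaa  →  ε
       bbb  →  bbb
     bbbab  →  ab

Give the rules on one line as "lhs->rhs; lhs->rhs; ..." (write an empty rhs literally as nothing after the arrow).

  | bbbaa => baaa => aa => b
  | bbbbbbab => bbbbaab => bbaaab => aaaab => baab => ab
  | aaaa => baa => a
  | aaabaa => babaa => baa => a

aa->b; ba->; bba->aa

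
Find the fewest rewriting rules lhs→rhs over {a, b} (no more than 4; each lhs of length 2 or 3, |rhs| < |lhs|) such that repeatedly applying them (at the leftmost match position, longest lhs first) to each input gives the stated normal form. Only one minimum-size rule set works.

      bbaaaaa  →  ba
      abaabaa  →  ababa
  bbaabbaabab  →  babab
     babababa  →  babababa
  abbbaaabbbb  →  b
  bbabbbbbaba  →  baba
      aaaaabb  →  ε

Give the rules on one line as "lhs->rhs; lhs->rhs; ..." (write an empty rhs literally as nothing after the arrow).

aa->a; abb->; bb->b

  | bbaaaaa => baaaaa => baaaa => baaa => baa => ba
  | abaabaa => ababaa => ababa
  | bbaabbaabab => baabbaabab => babbaabab => baabab => babab
  | babababa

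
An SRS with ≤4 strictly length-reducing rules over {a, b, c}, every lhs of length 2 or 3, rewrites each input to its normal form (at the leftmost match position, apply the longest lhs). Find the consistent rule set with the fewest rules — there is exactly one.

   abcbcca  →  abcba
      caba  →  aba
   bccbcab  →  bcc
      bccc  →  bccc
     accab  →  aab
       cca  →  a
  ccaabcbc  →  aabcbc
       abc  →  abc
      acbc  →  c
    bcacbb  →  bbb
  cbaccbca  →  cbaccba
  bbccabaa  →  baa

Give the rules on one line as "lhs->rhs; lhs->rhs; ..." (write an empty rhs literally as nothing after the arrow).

acb->; bab->; ca->a; cac->

  | abcbcca => abcbca => abcba
  | caba => aba
  | bccbcab => bccbab => bcc
  | bccc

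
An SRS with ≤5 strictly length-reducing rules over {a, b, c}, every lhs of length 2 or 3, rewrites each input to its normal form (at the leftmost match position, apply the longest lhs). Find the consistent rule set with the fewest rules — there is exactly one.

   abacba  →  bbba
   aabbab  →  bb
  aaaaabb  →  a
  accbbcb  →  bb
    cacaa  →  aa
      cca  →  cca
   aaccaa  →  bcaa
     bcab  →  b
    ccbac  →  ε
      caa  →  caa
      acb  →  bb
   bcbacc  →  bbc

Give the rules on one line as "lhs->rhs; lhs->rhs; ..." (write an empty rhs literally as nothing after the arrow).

  | abacba => bacba => bbba
  | aabbab => bab => bb
  | aaaaabb => aaab => a
  | accbbcb => bcbbcb => bbcb => bb

aab->; ab->b; ac->b; cb->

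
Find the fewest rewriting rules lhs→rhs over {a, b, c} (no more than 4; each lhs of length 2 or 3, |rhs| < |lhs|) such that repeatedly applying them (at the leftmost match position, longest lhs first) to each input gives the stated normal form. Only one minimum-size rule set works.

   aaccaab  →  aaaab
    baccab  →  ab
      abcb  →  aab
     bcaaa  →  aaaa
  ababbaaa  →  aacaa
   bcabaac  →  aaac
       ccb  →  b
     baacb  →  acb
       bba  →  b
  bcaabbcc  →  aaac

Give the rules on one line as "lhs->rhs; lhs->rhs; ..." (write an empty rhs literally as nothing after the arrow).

ba->; bab->ac; bc->a; cc->

  | aaccaab => aaaab
  | baccab => ccab => ab
  | abcb => aab
  | bcaaa => aaaa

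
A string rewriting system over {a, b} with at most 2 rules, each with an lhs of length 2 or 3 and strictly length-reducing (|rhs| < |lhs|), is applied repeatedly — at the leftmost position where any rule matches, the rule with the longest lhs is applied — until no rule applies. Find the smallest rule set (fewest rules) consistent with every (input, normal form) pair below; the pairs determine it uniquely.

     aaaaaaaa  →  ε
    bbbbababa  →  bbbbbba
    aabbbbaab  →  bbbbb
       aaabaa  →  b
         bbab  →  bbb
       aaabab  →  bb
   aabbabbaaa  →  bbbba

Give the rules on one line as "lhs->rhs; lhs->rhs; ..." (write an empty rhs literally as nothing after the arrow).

aa->; ab->b

  | aaaaaaaa => aaaaaa => aaaa => aa => ε
  | bbbbababa => bbbbbaba => bbbbbba
  | aabbbbaab => bbbbaab => bbbbb
  | aaabaa => abaa => baa => b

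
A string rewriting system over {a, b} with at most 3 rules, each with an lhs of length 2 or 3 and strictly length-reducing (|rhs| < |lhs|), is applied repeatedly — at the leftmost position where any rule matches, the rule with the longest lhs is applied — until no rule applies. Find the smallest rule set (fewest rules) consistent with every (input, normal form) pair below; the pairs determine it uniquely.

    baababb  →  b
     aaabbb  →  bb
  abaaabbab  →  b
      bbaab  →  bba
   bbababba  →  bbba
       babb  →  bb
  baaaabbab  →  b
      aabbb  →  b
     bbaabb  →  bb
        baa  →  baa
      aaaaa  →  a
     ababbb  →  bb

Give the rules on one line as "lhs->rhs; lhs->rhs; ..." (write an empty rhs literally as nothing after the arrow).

aaa->a; ab->

  | baababb => baabb => bab => b
  | aaabbb => abbb => bb
  | abaaabbab => aaabbab => abbab => bab => b
  | bbaab => bba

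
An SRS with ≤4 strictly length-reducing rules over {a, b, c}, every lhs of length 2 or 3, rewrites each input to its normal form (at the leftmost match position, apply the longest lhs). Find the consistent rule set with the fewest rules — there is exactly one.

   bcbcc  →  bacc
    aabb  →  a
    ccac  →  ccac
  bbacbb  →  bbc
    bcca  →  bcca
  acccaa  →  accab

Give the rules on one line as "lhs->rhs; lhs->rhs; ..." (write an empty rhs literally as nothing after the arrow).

aab->c; caa->ab; cb->a

  | bcbcc => bacc
  | aabb => cb => a
  | ccac
  | bbacbb => bbaab => bbc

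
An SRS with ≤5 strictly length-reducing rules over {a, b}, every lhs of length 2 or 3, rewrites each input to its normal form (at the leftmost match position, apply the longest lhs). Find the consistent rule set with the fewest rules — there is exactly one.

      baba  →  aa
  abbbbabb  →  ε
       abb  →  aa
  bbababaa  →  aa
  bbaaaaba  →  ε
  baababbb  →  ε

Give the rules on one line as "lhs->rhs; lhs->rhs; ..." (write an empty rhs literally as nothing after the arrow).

  | baba => aba => aa
  | abbbbabb => ababb => aabb => aaa => ε
  | abb => aa
  | bbababaa => aababaa => aaabaa => baa => aa

aaa->; ba->a; bb->a; bbb->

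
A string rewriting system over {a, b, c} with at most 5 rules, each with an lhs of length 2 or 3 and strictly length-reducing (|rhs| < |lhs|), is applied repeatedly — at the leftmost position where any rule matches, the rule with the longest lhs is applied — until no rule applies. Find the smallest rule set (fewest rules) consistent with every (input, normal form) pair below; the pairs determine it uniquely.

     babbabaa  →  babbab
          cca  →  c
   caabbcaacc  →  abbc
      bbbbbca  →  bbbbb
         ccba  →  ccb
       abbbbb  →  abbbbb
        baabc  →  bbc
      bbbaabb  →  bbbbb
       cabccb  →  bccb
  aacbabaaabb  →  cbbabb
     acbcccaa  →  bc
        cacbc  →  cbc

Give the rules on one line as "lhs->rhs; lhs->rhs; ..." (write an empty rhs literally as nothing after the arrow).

aa->; ac->; ca->; cba->cb

  | babbabaa => babbab
  | cca => c
  | caabbcaacc => abbcaacc => abbacc => abbc
  | bbbbbca => bbbbb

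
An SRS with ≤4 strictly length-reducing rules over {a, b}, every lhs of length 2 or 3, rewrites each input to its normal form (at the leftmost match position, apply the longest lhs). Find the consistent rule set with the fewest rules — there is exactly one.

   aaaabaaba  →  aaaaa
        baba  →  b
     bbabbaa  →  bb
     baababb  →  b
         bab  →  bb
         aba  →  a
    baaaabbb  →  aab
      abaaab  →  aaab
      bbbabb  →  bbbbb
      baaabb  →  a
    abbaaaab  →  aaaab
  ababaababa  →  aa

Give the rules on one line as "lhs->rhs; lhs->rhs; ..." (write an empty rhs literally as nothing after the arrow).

abb->; ba->; bab->bb

  | aaaabaaba => aaaaaba => aaaaa
  | baba => bba => b
  | bbabbaa => bbbbaa => bbba => bb
  | baababb => ababb => abbb => b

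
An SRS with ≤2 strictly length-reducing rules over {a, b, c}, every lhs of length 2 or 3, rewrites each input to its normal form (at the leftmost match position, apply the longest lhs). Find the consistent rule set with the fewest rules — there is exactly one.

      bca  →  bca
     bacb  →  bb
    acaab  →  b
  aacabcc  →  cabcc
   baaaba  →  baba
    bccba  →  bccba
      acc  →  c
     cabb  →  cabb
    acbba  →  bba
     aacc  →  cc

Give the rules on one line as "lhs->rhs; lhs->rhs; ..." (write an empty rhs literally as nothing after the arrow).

aa->; ac->

  | bca
  | bacb => bb
  | acaab => aab => b
  | aacabcc => cabcc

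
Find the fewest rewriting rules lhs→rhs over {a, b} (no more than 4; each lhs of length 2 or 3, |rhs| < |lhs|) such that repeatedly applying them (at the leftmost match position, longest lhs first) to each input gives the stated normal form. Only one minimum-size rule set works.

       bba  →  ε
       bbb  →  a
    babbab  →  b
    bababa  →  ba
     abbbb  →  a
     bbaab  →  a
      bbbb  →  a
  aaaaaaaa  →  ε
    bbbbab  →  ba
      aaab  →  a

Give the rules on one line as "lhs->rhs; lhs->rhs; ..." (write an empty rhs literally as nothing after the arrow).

aa->; ab->a; aba->ba; bb->a

  | bba => aa => ε
  | bbb => ab => a
  | babbab => babab => bbab => aab => b
  | bababa => bbaba => aaba => ba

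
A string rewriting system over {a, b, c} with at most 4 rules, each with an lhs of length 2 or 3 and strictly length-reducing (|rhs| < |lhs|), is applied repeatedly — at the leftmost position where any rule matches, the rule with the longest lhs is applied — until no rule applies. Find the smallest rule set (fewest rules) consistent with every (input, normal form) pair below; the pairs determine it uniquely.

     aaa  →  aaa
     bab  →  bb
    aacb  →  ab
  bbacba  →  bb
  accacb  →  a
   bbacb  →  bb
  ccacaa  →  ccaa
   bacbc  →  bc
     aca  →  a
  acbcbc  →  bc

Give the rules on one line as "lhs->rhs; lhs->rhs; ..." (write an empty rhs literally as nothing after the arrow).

ac->; ba->b; cb->a

  | aaa
  | bab => bb
  | aacb => ab
  | bbacba => bbcba => bbaa => bba => bb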